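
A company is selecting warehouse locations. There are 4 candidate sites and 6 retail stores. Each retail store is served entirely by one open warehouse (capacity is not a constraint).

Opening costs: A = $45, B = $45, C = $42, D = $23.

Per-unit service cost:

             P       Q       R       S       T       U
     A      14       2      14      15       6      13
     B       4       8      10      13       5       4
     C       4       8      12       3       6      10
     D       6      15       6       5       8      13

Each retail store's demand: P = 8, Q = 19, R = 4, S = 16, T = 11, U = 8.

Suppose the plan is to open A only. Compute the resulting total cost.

Total cost: 661

Each retail store is assigned to its cheapest site among the open ones.
{A}: P→A 14·8=112, Q→A 2·19=38, R→A 14·4=56, S→A 15·16=240, T→A 6·11=66, U→A 13·8=104. Service 616; fixed 45; total 661.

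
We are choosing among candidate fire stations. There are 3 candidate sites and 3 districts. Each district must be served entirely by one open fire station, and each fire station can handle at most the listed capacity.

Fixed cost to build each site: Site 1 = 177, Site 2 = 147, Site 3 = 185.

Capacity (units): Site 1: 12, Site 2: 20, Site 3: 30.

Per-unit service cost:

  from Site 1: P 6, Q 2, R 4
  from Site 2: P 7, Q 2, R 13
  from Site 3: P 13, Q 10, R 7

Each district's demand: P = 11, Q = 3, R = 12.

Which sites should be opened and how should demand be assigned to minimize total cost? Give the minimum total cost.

Minimum total cost: 442

Open {Site 3}: P→Site 3 13·11=143, Q→Site 3 10·3=30, R→Site 3 7·12=84.
Loads: Site 3 carries 26/30. Service 257; fixed 185; total 442.
Next best feasible plan costs 455.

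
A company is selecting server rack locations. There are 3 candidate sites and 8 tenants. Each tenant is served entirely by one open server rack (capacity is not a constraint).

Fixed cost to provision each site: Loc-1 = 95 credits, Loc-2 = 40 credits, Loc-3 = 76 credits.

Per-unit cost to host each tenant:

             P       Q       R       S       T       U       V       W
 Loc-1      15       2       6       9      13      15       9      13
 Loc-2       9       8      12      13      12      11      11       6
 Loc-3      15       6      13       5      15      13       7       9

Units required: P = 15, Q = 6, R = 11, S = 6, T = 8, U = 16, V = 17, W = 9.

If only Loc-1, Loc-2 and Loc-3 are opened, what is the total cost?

Each tenant is assigned to its cheapest site among the open ones.
{Loc-1, Loc-2, Loc-3}: P→Loc-2 9·15=135, Q→Loc-1 2·6=12, R→Loc-1 6·11=66, S→Loc-3 5·6=30, T→Loc-2 12·8=96, U→Loc-2 11·16=176, V→Loc-3 7·17=119, W→Loc-2 6·9=54. Service 688; fixed 211; total 899.

Total cost: 899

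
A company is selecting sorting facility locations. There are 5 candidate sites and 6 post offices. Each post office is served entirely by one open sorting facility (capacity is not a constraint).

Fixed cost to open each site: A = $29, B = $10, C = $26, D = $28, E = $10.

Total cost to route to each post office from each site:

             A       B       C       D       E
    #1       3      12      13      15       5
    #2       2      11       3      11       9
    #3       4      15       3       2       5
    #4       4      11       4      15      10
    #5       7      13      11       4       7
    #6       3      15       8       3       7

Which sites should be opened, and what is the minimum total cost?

Open A only; minimum total cost 52.

For any fixed open set, each post office goes to its cheapest open site; total = fixed + service.
{A}: #1→A 3, #2→A 2, #3→A 4, #4→A 4, #5→A 7, #6→A 3. Service 23; fixed 29; total 52.
{E}: service 43 + fixed 10 = 53
{A, B}: #1→A 3, #2→A 2, #3→A 4, #4→A 4, #5→A 7, #6→A 3. Service 23; fixed 39; total 62.
{A, B, C, D, E}: service 18 + fixed 103 = 121
No other subset beats 52.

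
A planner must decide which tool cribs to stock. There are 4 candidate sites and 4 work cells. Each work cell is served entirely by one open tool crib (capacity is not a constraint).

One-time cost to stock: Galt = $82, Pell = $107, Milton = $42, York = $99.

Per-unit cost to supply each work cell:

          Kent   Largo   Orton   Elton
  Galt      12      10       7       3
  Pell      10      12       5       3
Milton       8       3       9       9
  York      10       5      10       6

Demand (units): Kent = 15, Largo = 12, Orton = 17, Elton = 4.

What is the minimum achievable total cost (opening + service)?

For any fixed open set, each work cell goes to its cheapest open site; total = fixed + service.
{Milton}: Kent→Milton 8·15=120, Largo→Milton 3·12=36, Orton→Milton 9·17=153, Elton→Milton 9·4=36. Service 345; fixed 42; total 387.
{Pell, Milton}: service 253 + fixed 149 = 402
{Galt, Milton}: Kent→Milton 8·15=120, Largo→Milton 3·12=36, Orton→Galt 7·17=119, Elton→Galt 3·4=12. Service 287; fixed 124; total 411.
{Galt, Pell, Milton, York}: Kent→Milton 8·15=120, Largo→Milton 3·12=36, Orton→Pell 5·17=85, Elton→Galt 3·4=12. Service 253; fixed 330; total 583.
No other subset beats 387.

Minimum total cost: 387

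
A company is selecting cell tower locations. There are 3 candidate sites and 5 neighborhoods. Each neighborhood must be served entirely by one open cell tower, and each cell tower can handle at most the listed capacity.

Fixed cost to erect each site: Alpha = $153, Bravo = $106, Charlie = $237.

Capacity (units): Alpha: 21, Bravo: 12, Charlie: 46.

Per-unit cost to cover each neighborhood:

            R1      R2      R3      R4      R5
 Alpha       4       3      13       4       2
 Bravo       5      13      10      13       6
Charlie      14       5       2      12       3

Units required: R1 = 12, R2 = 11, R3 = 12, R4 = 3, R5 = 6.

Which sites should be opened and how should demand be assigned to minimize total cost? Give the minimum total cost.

Open {Bravo, Charlie}: R1→Bravo 5·12=60, R2→Charlie 5·11=55, R3→Charlie 2·12=24, R4→Charlie 12·3=36, R5→Charlie 3·6=18.
Loads: Bravo carries 12/12, Charlie carries 32/46. Service 193; fixed 343; total 536.
Next best feasible plan costs 538.

Minimum total cost: 536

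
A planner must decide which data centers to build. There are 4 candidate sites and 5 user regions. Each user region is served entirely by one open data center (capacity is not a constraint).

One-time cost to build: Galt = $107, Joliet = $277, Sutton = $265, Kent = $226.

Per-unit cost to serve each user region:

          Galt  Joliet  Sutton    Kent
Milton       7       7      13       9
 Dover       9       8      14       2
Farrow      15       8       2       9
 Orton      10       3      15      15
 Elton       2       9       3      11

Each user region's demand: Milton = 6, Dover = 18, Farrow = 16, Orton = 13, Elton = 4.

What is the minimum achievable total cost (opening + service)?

Minimum total cost: 666

For any fixed open set, each user region goes to its cheapest open site; total = fixed + service.
{Joliet}: Milton→Joliet 7·6=42, Dover→Joliet 8·18=144, Farrow→Joliet 8·16=128, Orton→Joliet 3·13=39, Elton→Joliet 9·4=36. Service 389; fixed 277; total 666.
{Galt}: service 582 + fixed 107 = 689
{Galt, Kent}: service 360 + fixed 333 = 693
{Galt, Joliet, Sutton, Kent}: Milton→Galt 7·6=42, Dover→Kent 2·18=36, Farrow→Sutton 2·16=32, Orton→Joliet 3·13=39, Elton→Galt 2·4=8. Service 157; fixed 875; total 1032.
No other subset beats 666.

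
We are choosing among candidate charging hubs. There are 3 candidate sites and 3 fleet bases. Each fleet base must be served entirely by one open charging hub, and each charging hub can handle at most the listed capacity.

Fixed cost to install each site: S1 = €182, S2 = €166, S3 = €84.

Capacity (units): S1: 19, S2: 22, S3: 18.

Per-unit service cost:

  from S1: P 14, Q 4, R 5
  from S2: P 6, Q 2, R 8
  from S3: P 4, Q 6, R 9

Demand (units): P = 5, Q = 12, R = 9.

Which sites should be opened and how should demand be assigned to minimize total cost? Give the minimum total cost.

Open {S2, S3}: P→S3 4·5=20, Q→S2 2·12=24, R→S2 8·9=72.
Loads: S2 carries 21/22, S3 carries 5/18. Service 116; fixed 250; total 366.
Next best feasible plan costs 375.

Minimum total cost: 366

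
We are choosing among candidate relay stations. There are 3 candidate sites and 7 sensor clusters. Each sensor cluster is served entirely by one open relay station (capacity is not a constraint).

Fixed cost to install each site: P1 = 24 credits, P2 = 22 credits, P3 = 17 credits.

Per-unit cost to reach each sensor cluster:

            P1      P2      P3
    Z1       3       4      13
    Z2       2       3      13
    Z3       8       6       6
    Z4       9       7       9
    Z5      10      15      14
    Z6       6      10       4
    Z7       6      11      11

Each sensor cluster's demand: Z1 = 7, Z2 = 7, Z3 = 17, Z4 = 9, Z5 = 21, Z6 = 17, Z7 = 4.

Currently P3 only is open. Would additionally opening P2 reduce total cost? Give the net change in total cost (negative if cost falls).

Yes — net change −129 (cost falls by 129).

Current service cost with {P3}: 771.
Adding P2: each sensor cluster re-picks its cheapest; new service cost 620, saving 151.
Extra fixed cost: 22. Net change = 22 − 151 = -129.
(Totals: 788 → 659.)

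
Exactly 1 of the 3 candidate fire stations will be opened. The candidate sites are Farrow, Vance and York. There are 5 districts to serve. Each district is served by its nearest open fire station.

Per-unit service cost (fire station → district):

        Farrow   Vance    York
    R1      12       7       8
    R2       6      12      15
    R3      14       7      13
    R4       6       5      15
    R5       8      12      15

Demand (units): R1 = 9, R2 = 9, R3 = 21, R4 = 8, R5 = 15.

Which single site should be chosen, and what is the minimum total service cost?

Choose Vance only; total service cost 538.

With exactly 1 open, each district uses its cheapest among the chosen.
{Vance}: R1→Vance 7·9=63, R2→Vance 12·9=108, R3→Vance 7·21=147, R4→Vance 5·8=40, R5→Vance 12·15=180. Service cost 538.
{Farrow}: service cost 624
{York}: service cost 825
Among all 3 size-1 choices, {Vance} is lowest.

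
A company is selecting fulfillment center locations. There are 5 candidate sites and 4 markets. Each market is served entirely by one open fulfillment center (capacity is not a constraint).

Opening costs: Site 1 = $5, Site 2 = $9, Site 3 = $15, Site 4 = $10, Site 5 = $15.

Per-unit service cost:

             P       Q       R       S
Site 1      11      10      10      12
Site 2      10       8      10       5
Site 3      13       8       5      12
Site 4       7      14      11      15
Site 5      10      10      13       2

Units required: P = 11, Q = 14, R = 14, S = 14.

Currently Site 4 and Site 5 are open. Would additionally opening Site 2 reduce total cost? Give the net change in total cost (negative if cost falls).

Yes — net change −33 (cost falls by 33).

Current service cost with {Site 4, Site 5}: 399.
Adding Site 2: each market re-picks its cheapest; new service cost 357, saving 42.
Extra fixed cost: 9. Net change = 9 − 42 = -33.
(Totals: 424 → 391.)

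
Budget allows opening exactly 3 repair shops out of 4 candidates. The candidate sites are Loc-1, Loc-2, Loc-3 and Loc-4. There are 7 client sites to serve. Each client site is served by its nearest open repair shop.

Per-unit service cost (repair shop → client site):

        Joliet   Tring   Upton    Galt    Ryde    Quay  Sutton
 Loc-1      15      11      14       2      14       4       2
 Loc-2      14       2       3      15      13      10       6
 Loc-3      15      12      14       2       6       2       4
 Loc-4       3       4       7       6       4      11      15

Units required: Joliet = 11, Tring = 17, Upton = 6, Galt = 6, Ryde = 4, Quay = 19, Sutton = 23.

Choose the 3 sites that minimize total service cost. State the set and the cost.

Choose Loc-1, Loc-2 and Loc-4; total service cost 235.

With exactly 3 open, each client site uses its cheapest among the chosen.
{Loc-1, Loc-2, Loc-4}: Joliet→Loc-4 3·11=33, Tring→Loc-2 2·17=34, Upton→Loc-2 3·6=18, Galt→Loc-1 2·6=12, Ryde→Loc-4 4·4=16, Quay→Loc-1 4·19=76, Sutton→Loc-1 2·23=46. Service cost 235.
{Loc-2, Loc-3, Loc-4}: service cost 243
{Loc-1, Loc-3, Loc-4}: service cost 255
Among all 4 size-3 choices, {Loc-1, Loc-2, Loc-4} is lowest.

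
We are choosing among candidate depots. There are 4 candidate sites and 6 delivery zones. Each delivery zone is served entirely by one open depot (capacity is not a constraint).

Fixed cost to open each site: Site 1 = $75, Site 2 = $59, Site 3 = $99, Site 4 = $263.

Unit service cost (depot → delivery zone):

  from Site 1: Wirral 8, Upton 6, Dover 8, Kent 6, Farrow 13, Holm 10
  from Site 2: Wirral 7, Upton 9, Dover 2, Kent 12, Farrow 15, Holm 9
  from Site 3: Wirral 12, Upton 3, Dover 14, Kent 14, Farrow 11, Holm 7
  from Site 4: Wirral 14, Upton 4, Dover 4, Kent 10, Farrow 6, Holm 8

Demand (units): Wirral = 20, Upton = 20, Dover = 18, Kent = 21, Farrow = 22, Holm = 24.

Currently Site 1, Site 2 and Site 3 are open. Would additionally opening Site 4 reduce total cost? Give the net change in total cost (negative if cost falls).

No — net change +153 (cost rises by 153).

Current service cost with {Site 1, Site 2, Site 3}: 772.
Adding Site 4: each delivery zone re-picks its cheapest; new service cost 662, saving 110.
Extra fixed cost: 263. Net change = 263 − 110 = 153.
(Totals: 1005 → 1158.)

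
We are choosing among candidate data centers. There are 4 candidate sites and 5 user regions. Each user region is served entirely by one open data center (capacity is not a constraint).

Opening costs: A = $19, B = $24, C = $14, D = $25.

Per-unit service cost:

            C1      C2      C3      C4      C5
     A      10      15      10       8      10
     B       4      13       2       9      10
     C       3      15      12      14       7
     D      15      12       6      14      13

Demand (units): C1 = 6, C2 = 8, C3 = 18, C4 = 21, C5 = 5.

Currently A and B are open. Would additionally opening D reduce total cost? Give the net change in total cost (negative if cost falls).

Current service cost with {A, B}: 382.
Adding D: each user region re-picks its cheapest; new service cost 374, saving 8.
Extra fixed cost: 25. Net change = 25 − 8 = 17.
(Totals: 425 → 442.)

No — net change +17 (cost rises by 17).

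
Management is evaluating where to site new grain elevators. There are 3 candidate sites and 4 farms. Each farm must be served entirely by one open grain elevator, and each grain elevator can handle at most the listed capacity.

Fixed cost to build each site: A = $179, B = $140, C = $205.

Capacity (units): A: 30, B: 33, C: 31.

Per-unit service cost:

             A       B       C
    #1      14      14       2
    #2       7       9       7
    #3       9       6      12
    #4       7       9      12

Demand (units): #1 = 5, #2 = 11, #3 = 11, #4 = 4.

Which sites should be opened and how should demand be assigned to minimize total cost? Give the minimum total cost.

Open {B}: #1→B 14·5=70, #2→B 9·11=99, #3→B 6·11=66, #4→B 9·4=36.
Loads: B carries 31/33. Service 271; fixed 140; total 411.
Next best feasible plan costs 472.

Minimum total cost: 411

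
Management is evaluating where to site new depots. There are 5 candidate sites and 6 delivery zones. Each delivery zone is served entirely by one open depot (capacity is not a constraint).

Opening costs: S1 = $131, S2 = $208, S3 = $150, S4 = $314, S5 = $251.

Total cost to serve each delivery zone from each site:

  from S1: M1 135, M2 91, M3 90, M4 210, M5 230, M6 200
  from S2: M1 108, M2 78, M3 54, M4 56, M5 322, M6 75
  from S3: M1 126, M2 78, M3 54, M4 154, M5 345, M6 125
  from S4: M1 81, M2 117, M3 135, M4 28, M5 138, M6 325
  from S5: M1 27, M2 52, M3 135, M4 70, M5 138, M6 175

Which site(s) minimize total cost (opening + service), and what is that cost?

Open S5 only; minimum total cost 848.

For any fixed open set, each delivery zone goes to its cheapest open site; total = fixed + service.
{S5}: M1→S5 27, M2→S5 52, M3→S5 135, M4→S5 70, M5→S5 138, M6→S5 175. Service 597; fixed 251; total 848.
{S2, S5}: M1→S5 27, M2→S5 52, M3→S2 54, M4→S2 56, M5→S5 138, M6→S2 75. Service 402; fixed 459; total 861.
{S3, S5}: service 466 + fixed 401 = 867
{S1, S2, S3, S4, S5}: service 374 + fixed 1054 = 1428
No other subset beats 848.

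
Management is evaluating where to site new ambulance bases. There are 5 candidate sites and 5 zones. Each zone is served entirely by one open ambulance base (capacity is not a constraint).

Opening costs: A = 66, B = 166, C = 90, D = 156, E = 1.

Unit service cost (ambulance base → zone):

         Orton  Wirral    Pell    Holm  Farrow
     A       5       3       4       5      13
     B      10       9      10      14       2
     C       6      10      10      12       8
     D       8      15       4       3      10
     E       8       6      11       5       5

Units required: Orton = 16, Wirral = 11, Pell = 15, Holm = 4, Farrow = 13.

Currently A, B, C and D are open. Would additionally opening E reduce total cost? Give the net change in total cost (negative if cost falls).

No — net change +1 (cost rises by 1).

Current service cost with {A, B, C, D}: 211.
Adding E: each zone re-picks its cheapest; new service cost 211, saving 0.
Extra fixed cost: 1. Net change = 1 − 0 = 1.
(Totals: 689 → 690.)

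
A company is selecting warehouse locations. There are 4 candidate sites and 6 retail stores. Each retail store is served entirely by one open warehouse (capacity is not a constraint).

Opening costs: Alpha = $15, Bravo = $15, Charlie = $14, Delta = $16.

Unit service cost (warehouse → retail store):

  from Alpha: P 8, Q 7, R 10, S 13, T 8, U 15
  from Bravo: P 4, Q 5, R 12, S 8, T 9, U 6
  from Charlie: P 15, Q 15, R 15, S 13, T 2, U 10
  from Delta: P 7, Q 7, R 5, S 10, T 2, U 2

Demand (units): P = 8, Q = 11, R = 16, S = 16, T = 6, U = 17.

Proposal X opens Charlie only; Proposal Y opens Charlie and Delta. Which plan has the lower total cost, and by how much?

Proposal X: {Charlie}: P→Charlie 15·8=120, Q→Charlie 15·11=165, R→Charlie 15·16=240, S→Charlie 13·16=208, T→Charlie 2·6=12, U→Charlie 10·17=170. Service 915; fixed 14; total 929.
Proposal Y: {Charlie, Delta}: P→Delta 7·8=56, Q→Delta 7·11=77, R→Delta 5·16=80, S→Delta 10·16=160, T→Charlie 2·6=12, U→Delta 2·17=34. Service 419; fixed 30; total 449.
Difference: |929 − 449| = 480.

Proposal Y is cheaper by 480.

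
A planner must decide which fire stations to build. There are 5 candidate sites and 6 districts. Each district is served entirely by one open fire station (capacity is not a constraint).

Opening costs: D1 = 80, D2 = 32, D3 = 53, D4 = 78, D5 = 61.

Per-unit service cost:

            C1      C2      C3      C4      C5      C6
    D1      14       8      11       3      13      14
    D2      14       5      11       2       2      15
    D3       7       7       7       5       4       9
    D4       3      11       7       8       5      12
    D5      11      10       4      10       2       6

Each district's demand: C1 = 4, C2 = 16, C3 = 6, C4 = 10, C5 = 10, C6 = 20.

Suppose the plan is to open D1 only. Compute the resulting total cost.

Total cost: 770

Each district is assigned to its cheapest site among the open ones.
{D1}: C1→D1 14·4=56, C2→D1 8·16=128, C3→D1 11·6=66, C4→D1 3·10=30, C5→D1 13·10=130, C6→D1 14·20=280. Service 690; fixed 80; total 770.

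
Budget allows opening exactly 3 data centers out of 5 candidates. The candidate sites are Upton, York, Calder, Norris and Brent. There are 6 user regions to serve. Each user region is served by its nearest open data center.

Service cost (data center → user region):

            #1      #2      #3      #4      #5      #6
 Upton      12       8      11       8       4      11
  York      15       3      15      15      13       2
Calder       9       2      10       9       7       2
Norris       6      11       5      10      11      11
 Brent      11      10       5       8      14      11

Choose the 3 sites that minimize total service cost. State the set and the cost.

With exactly 3 open, each user region uses its cheapest among the chosen.
{Upton, Calder, Norris}: #1→Norris 6, #2→Calder 2, #3→Norris 5, #4→Upton 8, #5→Upton 4, #6→Calder 2. Service cost 27.
{Upton, York, Norris}: service cost 28
{Upton, Calder, Brent}: service cost 30
Among all 10 size-3 choices, {Upton, Calder, Norris} is lowest.

Choose Upton, Calder and Norris; total service cost 27.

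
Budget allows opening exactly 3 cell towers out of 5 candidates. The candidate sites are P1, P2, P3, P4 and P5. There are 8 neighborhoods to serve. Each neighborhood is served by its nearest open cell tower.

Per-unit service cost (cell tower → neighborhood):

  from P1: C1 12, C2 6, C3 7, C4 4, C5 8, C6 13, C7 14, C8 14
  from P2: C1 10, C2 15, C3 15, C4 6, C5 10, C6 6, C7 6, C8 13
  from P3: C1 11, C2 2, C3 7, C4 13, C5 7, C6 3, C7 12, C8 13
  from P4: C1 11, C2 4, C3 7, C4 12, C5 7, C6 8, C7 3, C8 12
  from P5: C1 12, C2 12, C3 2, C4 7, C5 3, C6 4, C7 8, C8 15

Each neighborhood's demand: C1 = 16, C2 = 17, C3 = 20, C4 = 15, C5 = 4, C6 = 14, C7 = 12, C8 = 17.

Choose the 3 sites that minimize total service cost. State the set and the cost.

With exactly 3 open, each neighborhood uses its cheapest among the chosen.
{P3, P4, P5}: C1→P3 11·16=176, C2→P3 2·17=34, C3→P5 2·20=40, C4→P5 7·15=105, C5→P5 3·4=12, C6→P3 3·14=42, C7→P4 3·12=36, C8→P4 12·17=204. Service cost 649.
{P1, P4, P5}: service cost 652
{P2, P4, P5}: service cost 666
Among all 10 size-3 choices, {P3, P4, P5} is lowest.

Choose P3, P4 and P5; total service cost 649.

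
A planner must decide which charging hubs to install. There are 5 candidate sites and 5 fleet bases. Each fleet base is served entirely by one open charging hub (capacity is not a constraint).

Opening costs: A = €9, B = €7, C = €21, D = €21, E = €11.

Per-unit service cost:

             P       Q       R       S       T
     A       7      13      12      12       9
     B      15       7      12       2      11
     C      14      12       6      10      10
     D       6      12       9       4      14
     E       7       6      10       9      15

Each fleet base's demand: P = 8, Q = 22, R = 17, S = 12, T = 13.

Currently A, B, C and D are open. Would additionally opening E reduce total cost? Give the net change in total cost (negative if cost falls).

Yes — net change −11 (cost falls by 11).

Current service cost with {A, B, C, D}: 445.
Adding E: each fleet base re-picks its cheapest; new service cost 423, saving 22.
Extra fixed cost: 11. Net change = 11 − 22 = -11.
(Totals: 503 → 492.)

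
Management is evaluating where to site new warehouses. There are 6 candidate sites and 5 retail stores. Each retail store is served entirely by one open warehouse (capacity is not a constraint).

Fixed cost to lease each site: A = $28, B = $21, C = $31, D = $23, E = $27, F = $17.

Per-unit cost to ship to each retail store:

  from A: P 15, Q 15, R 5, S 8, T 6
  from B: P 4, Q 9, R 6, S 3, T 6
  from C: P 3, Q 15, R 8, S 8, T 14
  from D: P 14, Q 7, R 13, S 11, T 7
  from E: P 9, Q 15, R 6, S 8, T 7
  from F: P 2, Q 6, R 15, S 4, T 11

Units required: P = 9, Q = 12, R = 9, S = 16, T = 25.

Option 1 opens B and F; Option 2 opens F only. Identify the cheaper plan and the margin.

Option 1: {B, F}: P→F 2·9=18, Q→F 6·12=72, R→B 6·9=54, S→B 3·16=48, T→B 6·25=150. Service 342; fixed 38; total 380.
Option 2: {F}: P→F 2·9=18, Q→F 6·12=72, R→F 15·9=135, S→F 4·16=64, T→F 11·25=275. Service 564; fixed 17; total 581.
Difference: |380 − 581| = 201.

Option 1 is cheaper by 201.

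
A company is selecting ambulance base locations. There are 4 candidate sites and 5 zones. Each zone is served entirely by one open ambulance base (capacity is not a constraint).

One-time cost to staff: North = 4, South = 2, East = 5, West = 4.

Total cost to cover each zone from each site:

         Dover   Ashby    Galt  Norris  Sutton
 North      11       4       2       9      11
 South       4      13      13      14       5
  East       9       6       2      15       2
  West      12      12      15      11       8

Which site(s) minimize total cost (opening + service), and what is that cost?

For any fixed open set, each zone goes to its cheapest open site; total = fixed + service.
{North, South}: Dover→South 4, Ashby→North 4, Galt→North 2, Norris→North 9, Sutton→South 5. Service 24; fixed 6; total 30.
{North, South, East}: Dover→South 4, Ashby→North 4, Galt→North 2, Norris→North 9, Sutton→East 2. Service 21; fixed 11; total 32.
{North, South, West}: service 24 + fixed 10 = 34
{North, South, East, West}: Dover→South 4, Ashby→North 4, Galt→North 2, Norris→North 9, Sutton→East 2. Service 21; fixed 15; total 36.
(All 15 nonempty subsets were checked; North and South is lowest.)

Open North and South; minimum total cost 30.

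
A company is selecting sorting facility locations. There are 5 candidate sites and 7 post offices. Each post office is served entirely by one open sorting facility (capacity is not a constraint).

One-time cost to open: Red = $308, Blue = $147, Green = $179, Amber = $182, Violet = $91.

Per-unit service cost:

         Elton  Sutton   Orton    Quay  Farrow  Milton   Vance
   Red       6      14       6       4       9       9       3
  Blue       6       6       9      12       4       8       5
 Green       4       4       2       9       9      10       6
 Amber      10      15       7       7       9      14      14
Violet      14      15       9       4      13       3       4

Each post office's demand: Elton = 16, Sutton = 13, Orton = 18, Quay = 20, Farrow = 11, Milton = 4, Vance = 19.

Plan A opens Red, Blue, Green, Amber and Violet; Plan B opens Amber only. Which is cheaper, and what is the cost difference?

Plan B is cheaper by 28.

Plan A: {Red, Blue, Green, Amber, Violet}: Elton→Green 4·16=64, Sutton→Green 4·13=52, Orton→Green 2·18=36, Quay→Red 4·20=80, Farrow→Blue 4·11=44, Milton→Violet 3·4=12, Vance→Red 3·19=57. Service 345; fixed 907; total 1252.
Plan B: {Amber}: Elton→Amber 10·16=160, Sutton→Amber 15·13=195, Orton→Amber 7·18=126, Quay→Amber 7·20=140, Farrow→Amber 9·11=99, Milton→Amber 14·4=56, Vance→Amber 14·19=266. Service 1042; fixed 182; total 1224.
Difference: |1252 − 1224| = 28.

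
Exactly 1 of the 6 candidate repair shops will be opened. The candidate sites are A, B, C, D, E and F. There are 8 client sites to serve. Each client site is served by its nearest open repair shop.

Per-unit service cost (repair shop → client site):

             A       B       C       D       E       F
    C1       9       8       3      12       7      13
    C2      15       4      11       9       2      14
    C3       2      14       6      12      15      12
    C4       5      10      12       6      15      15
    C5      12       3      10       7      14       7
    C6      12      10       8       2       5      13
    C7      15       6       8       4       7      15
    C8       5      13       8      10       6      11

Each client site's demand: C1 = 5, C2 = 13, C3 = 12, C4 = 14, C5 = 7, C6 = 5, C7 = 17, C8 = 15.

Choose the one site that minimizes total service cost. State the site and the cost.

With exactly 1 open, each client site uses its cheapest among the chosen.
{D}: C1→D 12·5=60, C2→D 9·13=117, C3→D 12·12=144, C4→D 6·14=84, C5→D 7·7=49, C6→D 2·5=10, C7→D 4·17=68, C8→D 10·15=150. Service cost 682.
{C}: service cost 764
{B}: service cost 768
Among all 6 size-1 choices, {D} is lowest.

Choose D only; total service cost 682.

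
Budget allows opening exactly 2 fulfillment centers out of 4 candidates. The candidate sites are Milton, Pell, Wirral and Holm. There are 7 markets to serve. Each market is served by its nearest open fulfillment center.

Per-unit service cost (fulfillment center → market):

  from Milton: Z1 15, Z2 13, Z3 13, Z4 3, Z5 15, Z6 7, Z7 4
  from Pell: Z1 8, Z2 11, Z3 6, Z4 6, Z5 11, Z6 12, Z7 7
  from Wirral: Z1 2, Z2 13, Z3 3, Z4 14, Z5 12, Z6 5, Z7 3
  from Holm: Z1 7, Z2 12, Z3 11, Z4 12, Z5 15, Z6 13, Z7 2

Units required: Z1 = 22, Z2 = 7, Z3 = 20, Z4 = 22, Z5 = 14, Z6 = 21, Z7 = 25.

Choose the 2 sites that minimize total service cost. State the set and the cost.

With exactly 2 open, each market uses its cheapest among the chosen.
{Milton, Wirral}: Z1→Wirral 2·22=44, Z2→Milton 13·7=91, Z3→Wirral 3·20=60, Z4→Milton 3·22=66, Z5→Wirral 12·14=168, Z6→Wirral 5·21=105, Z7→Wirral 3·25=75. Service cost 609.
{Pell, Wirral}: service cost 647
{Wirral, Holm}: service cost 775
Among all 6 size-2 choices, {Milton, Wirral} is lowest.

Choose Milton and Wirral; total service cost 609.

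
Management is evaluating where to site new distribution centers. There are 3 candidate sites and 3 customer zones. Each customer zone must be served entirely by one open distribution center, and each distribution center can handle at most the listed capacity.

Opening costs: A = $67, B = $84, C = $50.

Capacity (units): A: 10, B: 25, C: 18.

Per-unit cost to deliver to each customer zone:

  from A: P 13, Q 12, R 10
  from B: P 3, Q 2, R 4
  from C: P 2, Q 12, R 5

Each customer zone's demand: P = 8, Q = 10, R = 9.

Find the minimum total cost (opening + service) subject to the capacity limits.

Minimum total cost: 206

Open {B, C}: P→C 2·8=16, Q→B 2·10=20, R→B 4·9=36.
Loads: B carries 19/25, C carries 8/18. Service 72; fixed 134; total 206.
Next best feasible plan costs 215.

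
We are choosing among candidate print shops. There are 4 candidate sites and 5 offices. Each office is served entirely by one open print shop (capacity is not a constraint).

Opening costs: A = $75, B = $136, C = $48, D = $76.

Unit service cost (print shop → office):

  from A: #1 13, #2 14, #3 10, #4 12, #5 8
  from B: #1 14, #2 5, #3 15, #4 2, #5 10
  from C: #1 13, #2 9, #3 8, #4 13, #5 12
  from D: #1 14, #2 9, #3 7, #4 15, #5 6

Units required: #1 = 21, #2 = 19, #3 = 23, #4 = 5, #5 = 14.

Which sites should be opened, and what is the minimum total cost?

For any fixed open set, each office goes to its cheapest open site; total = fixed + service.
{B, D}: #1→B 14·21=294, #2→B 5·19=95, #3→D 7·23=161, #4→B 2·5=10, #5→D 6·14=84. Service 644; fixed 212; total 856.
{D}: service 785 + fixed 76 = 861
{C, D}: #1→C 13·21=273, #2→C 9·19=171, #3→D 7·23=161, #4→C 13·5=65, #5→D 6·14=84. Service 754; fixed 124; total 878.
{A, B, C, D}: service 623 + fixed 335 = 958
No other subset beats 856.

Open B and D; minimum total cost 856.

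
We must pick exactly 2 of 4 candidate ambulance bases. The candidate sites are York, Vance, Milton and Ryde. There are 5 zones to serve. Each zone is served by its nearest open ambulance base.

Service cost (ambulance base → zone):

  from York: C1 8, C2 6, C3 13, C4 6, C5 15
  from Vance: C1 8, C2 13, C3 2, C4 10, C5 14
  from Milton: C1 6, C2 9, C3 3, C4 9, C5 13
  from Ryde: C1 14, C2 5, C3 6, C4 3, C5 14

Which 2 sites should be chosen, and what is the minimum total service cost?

Choose Milton and Ryde; total service cost 30.

With exactly 2 open, each zone uses its cheapest among the chosen.
{Milton, Ryde}: C1→Milton 6, C2→Ryde 5, C3→Milton 3, C4→Ryde 3, C5→Milton 13. Service cost 30.
{Vance, Ryde}: service cost 32
{York, Milton}: service cost 34
Among all 6 size-2 choices, {Milton, Ryde} is lowest.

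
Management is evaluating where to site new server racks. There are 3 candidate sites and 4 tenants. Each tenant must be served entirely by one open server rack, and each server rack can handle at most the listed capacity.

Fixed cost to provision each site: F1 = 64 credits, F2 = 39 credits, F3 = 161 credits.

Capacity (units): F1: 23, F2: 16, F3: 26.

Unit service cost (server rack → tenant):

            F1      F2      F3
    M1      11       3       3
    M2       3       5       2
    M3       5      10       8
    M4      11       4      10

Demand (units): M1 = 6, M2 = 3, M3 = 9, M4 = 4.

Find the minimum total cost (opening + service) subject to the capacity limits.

Open {F1, F2}: M1→F2 3·6=18, M2→F1 3·3=9, M3→F1 5·9=45, M4→F2 4·4=16.
Loads: F1 carries 12/23, F2 carries 10/16. Service 88; fixed 103; total 191.
Next best feasible plan costs 197.

Minimum total cost: 191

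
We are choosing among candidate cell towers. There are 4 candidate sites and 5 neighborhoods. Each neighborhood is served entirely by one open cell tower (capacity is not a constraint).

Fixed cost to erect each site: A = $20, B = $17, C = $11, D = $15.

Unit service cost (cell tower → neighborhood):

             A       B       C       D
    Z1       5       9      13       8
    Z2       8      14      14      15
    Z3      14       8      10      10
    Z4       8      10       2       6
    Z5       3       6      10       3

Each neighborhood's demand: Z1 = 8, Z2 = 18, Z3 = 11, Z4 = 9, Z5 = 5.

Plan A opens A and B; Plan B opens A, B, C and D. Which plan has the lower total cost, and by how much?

Plan A: {A, B}: Z1→A 5·8=40, Z2→A 8·18=144, Z3→B 8·11=88, Z4→A 8·9=72, Z5→A 3·5=15. Service 359; fixed 37; total 396.
Plan B: {A, B, C, D}: Z1→A 5·8=40, Z2→A 8·18=144, Z3→B 8·11=88, Z4→C 2·9=18, Z5→A 3·5=15. Service 305; fixed 63; total 368.
Difference: |396 − 368| = 28.

Plan B is cheaper by 28.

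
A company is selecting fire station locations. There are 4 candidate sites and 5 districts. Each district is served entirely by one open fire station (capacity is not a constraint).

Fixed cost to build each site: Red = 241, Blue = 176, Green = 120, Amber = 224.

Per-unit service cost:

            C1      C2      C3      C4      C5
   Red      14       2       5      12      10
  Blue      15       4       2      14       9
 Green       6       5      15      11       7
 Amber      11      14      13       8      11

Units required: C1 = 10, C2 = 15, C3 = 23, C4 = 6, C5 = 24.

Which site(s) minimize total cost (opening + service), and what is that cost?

For any fixed open set, each district goes to its cheapest open site; total = fixed + service.
{Blue, Green}: C1→Green 6·10=60, C2→Blue 4·15=60, C3→Blue 2·23=46, C4→Green 11·6=66, C5→Green 7·24=168. Service 400; fixed 296; total 696.
{Blue}: service 556 + fixed 176 = 732
{Red, Green}: C1→Green 6·10=60, C2→Red 2·15=30, C3→Red 5·23=115, C4→Green 11·6=66, C5→Green 7·24=168. Service 439; fixed 361; total 800.
{Red, Blue, Green, Amber}: service 352 + fixed 761 = 1113
No other subset beats 696.

Open Blue and Green; minimum total cost 696.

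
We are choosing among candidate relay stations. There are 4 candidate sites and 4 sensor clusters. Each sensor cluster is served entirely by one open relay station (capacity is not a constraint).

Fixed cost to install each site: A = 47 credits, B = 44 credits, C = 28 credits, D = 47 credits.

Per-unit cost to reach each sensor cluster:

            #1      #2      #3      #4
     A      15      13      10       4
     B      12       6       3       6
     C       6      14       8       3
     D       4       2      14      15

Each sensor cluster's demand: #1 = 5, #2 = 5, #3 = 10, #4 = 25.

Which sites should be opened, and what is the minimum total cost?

Open B and C; minimum total cost 237.

For any fixed open set, each sensor cluster goes to its cheapest open site; total = fixed + service.
{B, C}: #1→C 6·5=30, #2→B 6·5=30, #3→B 3·10=30, #4→C 3·25=75. Service 165; fixed 72; total 237.
{B, C, D}: service 135 + fixed 119 = 254
{C, D}: #1→D 4·5=20, #2→D 2·5=10, #3→C 8·10=80, #4→C 3·25=75. Service 185; fixed 75; total 260.
{A, B, C, D}: service 135 + fixed 166 = 301
(All 15 nonempty subsets were checked; B and C is lowest.)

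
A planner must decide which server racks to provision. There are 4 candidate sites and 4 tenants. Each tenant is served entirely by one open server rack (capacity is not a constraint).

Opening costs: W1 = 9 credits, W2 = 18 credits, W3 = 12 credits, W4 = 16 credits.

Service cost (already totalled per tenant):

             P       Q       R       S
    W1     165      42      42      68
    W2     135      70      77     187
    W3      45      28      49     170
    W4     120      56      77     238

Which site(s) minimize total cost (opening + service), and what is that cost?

Open W1 and W3; minimum total cost 204.

For any fixed open set, each tenant goes to its cheapest open site; total = fixed + service.
{W1, W3}: P→W3 45, Q→W3 28, R→W1 42, S→W1 68. Service 183; fixed 21; total 204.
{W1, W3, W4}: service 183 + fixed 37 = 220
{W1, W2, W3}: service 183 + fixed 39 = 222
{W1, W2, W3, W4}: service 183 + fixed 55 = 238
(All 15 nonempty subsets were checked; W1 and W3 is lowest.)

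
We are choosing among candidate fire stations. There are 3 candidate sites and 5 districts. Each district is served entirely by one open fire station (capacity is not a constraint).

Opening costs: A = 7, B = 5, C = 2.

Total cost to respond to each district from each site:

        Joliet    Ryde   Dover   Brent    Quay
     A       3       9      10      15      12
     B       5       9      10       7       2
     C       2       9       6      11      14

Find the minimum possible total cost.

Minimum total cost: 33

For any fixed open set, each district goes to its cheapest open site; total = fixed + service.
{B, C}: Joliet→C 2, Ryde→B 9, Dover→C 6, Brent→B 7, Quay→B 2. Service 26; fixed 7; total 33.
{B}: Joliet→B 5, Ryde→B 9, Dover→B 10, Brent→B 7, Quay→B 2. Service 33; fixed 5; total 38.
{A, B, C}: Joliet→C 2, Ryde→A 9, Dover→C 6, Brent→B 7, Quay→B 2. Service 26; fixed 14; total 40.
{C}: service 42 + fixed 2 = 44
(All 7 nonempty subsets were checked; B and C is lowest.)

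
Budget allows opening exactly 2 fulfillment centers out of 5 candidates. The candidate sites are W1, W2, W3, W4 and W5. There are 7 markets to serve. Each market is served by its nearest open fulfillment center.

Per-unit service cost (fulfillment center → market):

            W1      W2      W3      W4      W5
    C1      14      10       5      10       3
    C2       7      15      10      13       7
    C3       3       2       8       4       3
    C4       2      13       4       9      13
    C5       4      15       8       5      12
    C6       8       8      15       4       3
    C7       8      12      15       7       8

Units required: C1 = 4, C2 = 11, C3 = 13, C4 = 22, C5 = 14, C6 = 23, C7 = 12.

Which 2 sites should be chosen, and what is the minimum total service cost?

Choose W1 and W5; total service cost 393.

With exactly 2 open, each market uses its cheapest among the chosen.
{W1, W5}: C1→W5 3·4=12, C2→W1 7·11=77, C3→W1 3·13=39, C4→W1 2·22=44, C5→W1 4·14=56, C6→W5 3·23=69, C7→W1 8·12=96. Service cost 393.
{W1, W4}: service cost 432
{W3, W5}: service cost 493
Among all 10 size-2 choices, {W1, W5} is lowest.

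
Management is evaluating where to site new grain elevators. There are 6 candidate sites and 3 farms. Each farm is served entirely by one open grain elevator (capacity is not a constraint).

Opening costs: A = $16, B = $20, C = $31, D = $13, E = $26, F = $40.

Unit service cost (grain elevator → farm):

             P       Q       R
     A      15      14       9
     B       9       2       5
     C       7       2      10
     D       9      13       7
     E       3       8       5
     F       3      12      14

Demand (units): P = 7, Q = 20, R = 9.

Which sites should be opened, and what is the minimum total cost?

For any fixed open set, each farm goes to its cheapest open site; total = fixed + service.
{B, E}: P→E 3·7=21, Q→B 2·20=40, R→B 5·9=45. Service 106; fixed 46; total 152.
{C, E}: P→E 3·7=21, Q→C 2·20=40, R→E 5·9=45. Service 106; fixed 57; total 163.
{B, D, E}: service 106 + fixed 59 = 165
{A, B, C, D, E, F}: service 106 + fixed 146 = 252
No other subset beats 152.

Open B and E; minimum total cost 152.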